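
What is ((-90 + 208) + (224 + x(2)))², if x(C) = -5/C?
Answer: 461041/4 ≈ 1.1526e+5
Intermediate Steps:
((-90 + 208) + (224 + x(2)))² = ((-90 + 208) + (224 - 5/2))² = (118 + (224 - 5*½))² = (118 + (224 - 5/2))² = (118 + 443/2)² = (679/2)² = 461041/4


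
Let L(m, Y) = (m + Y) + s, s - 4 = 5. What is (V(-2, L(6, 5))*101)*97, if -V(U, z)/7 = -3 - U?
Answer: 68579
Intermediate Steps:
s = 9 (s = 4 + 5 = 9)
L(m, Y) = 9 + Y + m (L(m, Y) = (m + Y) + 9 = (Y + m) + 9 = 9 + Y + m)
V(U, z) = 21 + 7*U (V(U, z) = -7*(-3 - U) = 21 + 7*U)
(V(-2, L(6, 5))*101)*97 = ((21 + 7*(-2))*101)*97 = ((21 - 14)*101)*97 = (7*101)*97 = 707*97 = 68579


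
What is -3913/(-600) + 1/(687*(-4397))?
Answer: 1313350123/201382600 ≈ 6.5217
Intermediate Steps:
-3913/(-600) + 1/(687*(-4397)) = -3913*(-1/600) + (1/687)*(-1/4397) = 3913/600 - 1/3020739 = 1313350123/201382600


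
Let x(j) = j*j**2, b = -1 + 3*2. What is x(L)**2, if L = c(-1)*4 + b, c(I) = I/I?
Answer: 531441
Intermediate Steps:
c(I) = 1
b = 5 (b = -1 + 6 = 5)
L = 9 (L = 1*4 + 5 = 4 + 5 = 9)
x(j) = j**3
x(L)**2 = (9**3)**2 = 729**2 = 531441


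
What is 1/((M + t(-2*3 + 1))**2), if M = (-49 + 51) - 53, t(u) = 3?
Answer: 1/2304 ≈ 0.00043403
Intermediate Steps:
M = -51 (M = 2 - 53 = -51)
1/((M + t(-2*3 + 1))**2) = 1/((-51 + 3)**2) = 1/((-48)**2) = 1/2304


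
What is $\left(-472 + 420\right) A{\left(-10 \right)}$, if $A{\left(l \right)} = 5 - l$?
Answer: $-780$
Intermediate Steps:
$\left(-472 + 420\right) A{\left(-10 \right)} = \left(-472 + 420\right) \left(5 - -10\right) = - 52 \left(5 + 10\right) = \left(-52\right) 15 = -780$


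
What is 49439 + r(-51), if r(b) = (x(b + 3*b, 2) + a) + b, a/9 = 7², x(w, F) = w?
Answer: 49625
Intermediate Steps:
a = 441 (a = 9*7² = 9*49 = 441)
r(b) = 441 + 5*b (r(b) = ((b + 3*b) + 441) + b = (4*b + 441) + b = (441 + 4*b) + b = 441 + 5*b)
49439 + r(-51) = 49439 + (441 + 5*(-51)) = 49439 + (441 - 255) = 49439 + 186 = 49625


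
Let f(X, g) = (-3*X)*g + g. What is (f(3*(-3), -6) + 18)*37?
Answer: -5550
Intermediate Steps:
f(X, g) = g - 3*X*g (f(X, g) = -3*X*g + g = g - 3*X*g)
(f(3*(-3), -6) + 18)*37 = (-6*(1 - 9*(-3)) + 18)*37 = (-6*(1 - 3*(-9)) + 18)*37 = (-6*(1 + 27) + 18)*37 = (-6*28 + 18)*37 = (-168 + 18)*37 = -150*37 = -5550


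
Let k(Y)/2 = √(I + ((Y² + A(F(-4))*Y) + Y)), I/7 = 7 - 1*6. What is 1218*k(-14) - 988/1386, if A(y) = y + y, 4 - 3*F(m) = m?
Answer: -494/693 + 5684*√21 ≈ 26047.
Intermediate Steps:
F(m) = 4/3 - m/3
A(y) = 2*y
I = 7 (I = 7*(7 - 1*6) = 7*(7 - 6) = 7*1 = 7)
k(Y) = 2*√(7 + Y² + 19*Y/3) (k(Y) = 2*√(7 + ((Y² + (2*(4/3 - ⅓*(-4)))*Y) + Y)) = 2*√(7 + ((Y² + (2*(4/3 + 4/3))*Y) + Y)) = 2*√(7 + ((Y² + (2*(8/3))*Y) + Y)) = 2*√(7 + ((Y² + 16*Y/3) + Y)) = 2*√(7 + (Y² + 19*Y/3)) = 2*√(7 + Y² + 19*Y/3))
1218*k(-14) - 988/1386 = 1218*(2*√(63 + 9*(-14)² + 57*(-14))/3) - 988/1386 = 1218*(2*√(63 + 9*196 - 798)/3) - 988*1/1386 = 1218*(2*√(63 + 1764 - 798)/3) - 494/693 = 1218*(2*√1029/3) - 494/693 = 1218*(2*(7*√21)/3) - 494/693 = 1218*(14*√21/3) - 494/693 = 5684*√21 - 494/693 = -494/693 + 5684*√21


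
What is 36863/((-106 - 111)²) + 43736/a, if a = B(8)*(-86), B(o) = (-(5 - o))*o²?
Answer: -181350331/97191696 ≈ -1.8659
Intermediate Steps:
B(o) = o²*(-5 + o) (B(o) = (-5 + o)*o² = o²*(-5 + o))
a = -16512 (a = (8²*(-5 + 8))*(-86) = (64*3)*(-86) = 192*(-86) = -16512)
36863/((-106 - 111)²) + 43736/a = 36863/((-106 - 111)²) + 43736/(-16512) = 36863/((-217)²) + 43736*(-1/16512) = 36863/47089 - 5467/2064 = -181350331/97191696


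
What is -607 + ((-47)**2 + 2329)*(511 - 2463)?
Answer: -8858783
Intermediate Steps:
-607 + ((-47)**2 + 2329)*(511 - 2463) = -607 + (2209 + 2329)*(-1952) = -607 + 4538*(-1952) = -607 - 8858176 = -8858783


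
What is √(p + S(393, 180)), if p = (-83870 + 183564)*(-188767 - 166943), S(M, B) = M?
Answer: I*√35462152347 ≈ 1.8831e+5*I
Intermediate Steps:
p = -35462152740 (p = 99694*(-355710) = -35462152740)
√(p + S(393, 180)) = √(-35462152740 + 393) = √(-35462152347) = I*√35462152347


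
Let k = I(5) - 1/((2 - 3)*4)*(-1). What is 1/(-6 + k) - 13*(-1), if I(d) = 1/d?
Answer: 1553/121 ≈ 12.835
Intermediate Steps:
k = -1/20 (k = 1/5 - 1/((2 - 3)*4)*(-1) = ⅕ - 1/(-1*4)*(-1) = ⅕ - 1/(-4)*(-1) = ⅕ - 1*(-¼)*(-1) = ⅕ - (-1)*(-1)/4 = ⅕ - 1*¼ = ⅕ - ¼ = -1/20 ≈ -0.050000)
1/(-6 + k) - 13*(-1) = 1/(-6 - 1/20) - 13*(-1) = 1/(-121/20) + 13 = -20/121 + 13 = 1553/121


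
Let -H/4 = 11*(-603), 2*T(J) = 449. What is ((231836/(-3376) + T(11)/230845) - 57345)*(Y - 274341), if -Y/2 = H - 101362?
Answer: 1394692645780035337/194833180 ≈ 7.1584e+9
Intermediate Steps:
T(J) = 449/2 (T(J) = (½)*449 = 449/2)
H = 26532 (H = -44*(-603) = -4*(-6633) = 26532)
Y = 149660 (Y = -2*(26532 - 101362) = -2*(-74830) = 149660)
((231836/(-3376) + T(11)/230845) - 57345)*(Y - 274341) = ((231836/(-3376) + (449/2)/230845) - 57345)*(149660 - 274341) = ((231836*(-1/3376) + (449/2)*(1/230845)) - 57345)*(-124681) = ((-57959/844 + 449/461690) - 57345)*(-124681) = (-13379355877/194833180 - 57345)*(-124681) = -11186088062977/194833180*(-124681) = 1394692645780035337/194833180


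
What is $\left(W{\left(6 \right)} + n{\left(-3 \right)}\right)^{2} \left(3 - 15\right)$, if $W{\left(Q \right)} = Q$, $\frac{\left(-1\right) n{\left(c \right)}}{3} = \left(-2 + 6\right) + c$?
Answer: $-108$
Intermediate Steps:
$n{\left(c \right)} = -12 - 3 c$ ($n{\left(c \right)} = - 3 \left(\left(-2 + 6\right) + c\right) = - 3 \left(4 + c\right) = -12 - 3 c$)
$\left(W{\left(6 \right)} + n{\left(-3 \right)}\right)^{2} \left(3 - 15\right) = \left(6 - 3\right)^{2} \left(3 - 15\right) = \left(6 + \left(-12 + 9\right)\right)^{2} \left(3 - 15\right) = \left(6 - 3\right)^{2} \left(-12\right) = 3^{2} \left(-12\right) = 9 \left(-12\right) = -108$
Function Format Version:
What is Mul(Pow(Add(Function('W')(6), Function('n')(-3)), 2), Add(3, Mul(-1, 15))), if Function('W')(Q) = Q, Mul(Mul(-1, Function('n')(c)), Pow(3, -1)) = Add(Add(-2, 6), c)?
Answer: -108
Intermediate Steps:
Function('n')(c) = Add(-12, Mul(-3, c)) (Function('n')(c) = Mul(-3, Add(Add(-2, 6), c)) = Mul(-3, Add(4, c)) = Add(-12, Mul(-3, c)))
Mul(Pow(Add(Function('W')(6), Function('n')(-3)), 2), Add(3, Mul(-1, 15))) = Mul(Pow(Add(6, Add(-12, Mul(-3, -3))), 2), Add(3, Mul(-1, 15))) = Mul(Pow(Add(6, Add(-12, 9)), 2), Add(3, -15)) = Mul(Pow(Add(6, -3), 2), -12) = Mul(Pow(3, 2), -12) = Mul(9, -12) = -108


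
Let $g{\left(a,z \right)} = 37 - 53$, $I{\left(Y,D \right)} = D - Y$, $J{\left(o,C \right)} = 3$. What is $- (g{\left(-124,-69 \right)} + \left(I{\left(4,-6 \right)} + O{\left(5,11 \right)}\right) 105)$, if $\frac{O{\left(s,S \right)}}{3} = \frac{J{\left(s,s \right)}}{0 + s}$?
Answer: $877$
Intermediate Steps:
$g{\left(a,z \right)} = -16$
$O{\left(s,S \right)} = \frac{9}{s}$ ($O{\left(s,S \right)} = 3 \frac{3}{0 + s} = 3 \frac{3}{s} = \frac{9}{s}$)
$- (g{\left(-124,-69 \right)} + \left(I{\left(4,-6 \right)} + O{\left(5,11 \right)}\right) 105) = - (-16 + \left(\left(-6 - 4\right) + \frac{9}{5}\right) 105) = - (-16 + \left(\left(-6 - 4\right) + 9 \cdot \frac{1}{5}\right) 105) = - (-16 + \left(-10 + \frac{9}{5}\right) 105) = - (-16 - 861) = \left(-1\right) \left(-877\right) = 877$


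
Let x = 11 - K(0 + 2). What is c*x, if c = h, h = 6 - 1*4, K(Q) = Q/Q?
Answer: 20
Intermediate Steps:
K(Q) = 1
h = 2 (h = 6 - 4 = 2)
x = 10 (x = 11 - 1*1 = 11 - 1 = 10)
c = 2
c*x = 2*10 = 20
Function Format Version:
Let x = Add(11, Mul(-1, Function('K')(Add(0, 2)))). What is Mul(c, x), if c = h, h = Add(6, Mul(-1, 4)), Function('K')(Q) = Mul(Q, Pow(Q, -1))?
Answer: 20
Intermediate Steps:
Function('K')(Q) = 1
h = 2 (h = Add(6, -4) = 2)
x = 10 (x = Add(11, Mul(-1, 1)) = Add(11, -1) = 10)
c = 2
Mul(c, x) = Mul(2, 10) = 20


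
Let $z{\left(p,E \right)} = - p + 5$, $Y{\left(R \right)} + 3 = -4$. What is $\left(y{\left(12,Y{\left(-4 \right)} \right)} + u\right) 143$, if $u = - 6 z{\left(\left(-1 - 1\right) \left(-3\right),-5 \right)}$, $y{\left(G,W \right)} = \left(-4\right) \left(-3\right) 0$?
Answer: $858$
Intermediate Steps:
$Y{\left(R \right)} = -7$ ($Y{\left(R \right)} = -3 - 4 = -7$)
$y{\left(G,W \right)} = 0$ ($y{\left(G,W \right)} = 12 \cdot 0 = 0$)
$z{\left(p,E \right)} = 5 - p$
$u = 6$ ($u = - 6 \left(5 - \left(-1 - 1\right) \left(-3\right)\right) = - 6 \left(5 - \left(-2\right) \left(-3\right)\right) = - 6 \left(5 - 6\right) = \left(-6\right) \left(-1\right) = 6$)
$\left(y{\left(12,Y{\left(-4 \right)} \right)} + u\right) 143 = \left(0 + 6\right) 143 = 6 \cdot 143 = 858$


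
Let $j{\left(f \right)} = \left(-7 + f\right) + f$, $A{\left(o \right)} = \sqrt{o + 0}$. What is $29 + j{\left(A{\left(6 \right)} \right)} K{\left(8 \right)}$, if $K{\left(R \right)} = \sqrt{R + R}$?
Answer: $1 + 8 \sqrt{6} \approx 20.596$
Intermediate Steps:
$A{\left(o \right)} = \sqrt{o}$
$j{\left(f \right)} = -7 + 2 f$
$K{\left(R \right)} = \sqrt{2} \sqrt{R}$ ($K{\left(R \right)} = \sqrt{2 R} = \sqrt{2} \sqrt{R}$)
$29 + j{\left(A{\left(6 \right)} \right)} K{\left(8 \right)} = 29 + \left(-7 + 2 \sqrt{6}\right) \sqrt{2} \sqrt{8} = 29 + \left(-7 + 2 \sqrt{6}\right) \sqrt{2} \cdot 2 \sqrt{2} = 29 + \left(-7 + 2 \sqrt{6}\right) 4 = 29 - \left(28 - 8 \sqrt{6}\right) = 1 + 8 \sqrt{6}$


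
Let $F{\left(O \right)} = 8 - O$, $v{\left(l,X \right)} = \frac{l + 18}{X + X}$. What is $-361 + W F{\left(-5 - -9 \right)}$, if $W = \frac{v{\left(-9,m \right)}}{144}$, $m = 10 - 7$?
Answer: $- \frac{8663}{24} \approx -360.96$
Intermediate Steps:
$m = 3$
$v{\left(l,X \right)} = \frac{18 + l}{2 X}$
$W = \frac{1}{96}$ ($W = \frac{\frac{1}{2} \cdot \frac{1}{3} \left(18 - 9\right)}{144} = \frac{1}{2} \cdot \frac{1}{3} \cdot 9 \cdot \frac{1}{144} = \frac{3}{2} \cdot \frac{1}{144} = \frac{1}{96} \approx 0.010417$)
$-361 + W F{\left(-5 - -9 \right)} = -361 + \frac{8 - \left(-5 - -9\right)}{96} = -361 + \frac{8 - \left(-5 + 9\right)}{96} = -361 + \frac{8 - 4}{96} = -361 + \frac{1}{96} \cdot 4 = -361 + \frac{1}{24} = - \frac{8663}{24}$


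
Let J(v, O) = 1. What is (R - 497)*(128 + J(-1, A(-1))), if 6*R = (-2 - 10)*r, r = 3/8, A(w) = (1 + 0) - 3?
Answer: -256839/4 ≈ -64210.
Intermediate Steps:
A(w) = -2 (A(w) = 1 - 3 = -2)
r = 3/8 (r = 3*(1/8) = 3/8 ≈ 0.37500)
R = -3/4 (R = ((-2 - 10)*(3/8))/6 = (-12*3/8)/6 = (1/6)*(-9/2) = -3/4 ≈ -0.75000)
(R - 497)*(128 + J(-1, A(-1))) = (-3/4 - 497)*(128 + 1) = -1991/4*129 = -256839/4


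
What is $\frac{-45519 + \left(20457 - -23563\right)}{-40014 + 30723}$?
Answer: $\frac{1499}{9291} \approx 0.16134$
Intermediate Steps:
$\frac{-45519 + \left(20457 - -23563\right)}{-40014 + 30723} = \frac{-45519 + \left(20457 + 23563\right)}{-9291} = \left(-45519 + 44020\right) \left(- \frac{1}{9291}\right) = \left(-1499\right) \left(- \frac{1}{9291}\right) = \frac{1499}{9291}$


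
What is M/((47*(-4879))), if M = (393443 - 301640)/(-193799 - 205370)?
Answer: 91803/91534640897 ≈ 1.0029e-6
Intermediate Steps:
M = -91803/399169 (M = 91803/(-399169) = 91803*(-1/399169) = -91803/399169 ≈ -0.22999)
M/((47*(-4879))) = -91803/(399169*(47*(-4879))) = -91803/399169/(-229313) = -91803/399169*(-1/229313) = 91803/91534640897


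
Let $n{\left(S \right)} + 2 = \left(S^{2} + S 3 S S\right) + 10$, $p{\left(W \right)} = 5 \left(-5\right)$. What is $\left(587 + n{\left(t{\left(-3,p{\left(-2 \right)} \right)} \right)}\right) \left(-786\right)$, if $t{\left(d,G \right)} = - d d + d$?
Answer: $3493770$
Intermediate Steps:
$p{\left(W \right)} = -25$
$t{\left(d,G \right)} = d - d^{2}$ ($t{\left(d,G \right)} = - d^{2} + d = d - d^{2}$)
$n{\left(S \right)} = 8 + S^{2} + 3 S^{3}$ ($n{\left(S \right)} = -2 + \left(\left(S^{2} + S 3 S S\right) + 10\right) = -2 + \left(\left(S^{2} + 3 S S S\right) + 10\right) = -2 + \left(\left(S^{2} + 3 S^{2} S\right) + 10\right) = -2 + \left(\left(S^{2} + 3 S^{3}\right) + 10\right) = -2 + \left(10 + S^{2} + 3 S^{3}\right) = 8 + S^{2} + 3 S^{3}$)
$\left(587 + n{\left(t{\left(-3,p{\left(-2 \right)} \right)} \right)}\right) \left(-786\right) = \left(587 + \left(8 + \left(- 3 \left(1 - -3\right)\right)^{2} + 3 \left(- 3 \left(1 - -3\right)\right)^{3}\right)\right) \left(-786\right) = \left(587 + \left(8 + \left(- 3 \left(1 + 3\right)\right)^{2} + 3 \left(- 3 \left(1 + 3\right)\right)^{3}\right)\right) \left(-786\right) = \left(587 + \left(8 + \left(\left(-3\right) 4\right)^{2} + 3 \left(\left(-3\right) 4\right)^{3}\right)\right) \left(-786\right) = \left(587 + \left(8 + \left(-12\right)^{2} + 3 \left(-12\right)^{3}\right)\right) \left(-786\right) = \left(587 + \left(8 + 144 + 3 \left(-1728\right)\right)\right) \left(-786\right) = \left(587 + \left(8 + 144 - 5184\right)\right) \left(-786\right) = \left(587 - 5032\right) \left(-786\right) = \left(-4445\right) \left(-786\right) = 3493770$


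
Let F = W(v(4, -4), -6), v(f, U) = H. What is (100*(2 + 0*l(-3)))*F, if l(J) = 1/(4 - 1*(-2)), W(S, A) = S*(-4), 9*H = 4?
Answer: -3200/9 ≈ -355.56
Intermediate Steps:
H = 4/9 (H = (1/9)*4 = 4/9 ≈ 0.44444)
v(f, U) = 4/9
W(S, A) = -4*S
F = -16/9 (F = -4*4/9 = -16/9 ≈ -1.7778)
l(J) = 1/6 (l(J) = 1/(4 + 2) = 1/6)
(100*(2 + 0*l(-3)))*F = (100*(2 + 0*(1/6)))*(-16/9) = (100*(2 + 0))*(-16/9) = (100*2)*(-16/9) = 200*(-16/9) = -3200/9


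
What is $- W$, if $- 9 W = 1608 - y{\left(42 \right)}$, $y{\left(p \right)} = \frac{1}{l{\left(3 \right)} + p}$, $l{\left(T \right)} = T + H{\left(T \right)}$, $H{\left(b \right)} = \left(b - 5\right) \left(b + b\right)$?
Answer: $\frac{53063}{297} \approx 178.66$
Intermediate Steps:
$H{\left(b \right)} = 2 b \left(-5 + b\right)$ ($H{\left(b \right)} = \left(-5 + b\right) 2 b = 2 b \left(-5 + b\right)$)
$l{\left(T \right)} = T + 2 T \left(-5 + T\right)$
$y{\left(p \right)} = \frac{1}{-9 + p}$ ($y{\left(p \right)} = \frac{1}{3 \left(-9 + 2 \cdot 3\right) + p} = \frac{1}{3 \left(-9 + 6\right) + p} = \frac{1}{3 \left(-3\right) + p} = \frac{1}{-9 + p}$)
$W = - \frac{53063}{297}$ ($W = - \frac{1608 - \frac{1}{-9 + 42}}{9} = - \frac{1608 - \frac{1}{33}}{9} = \left(- \frac{1}{9}\right) \frac{53063}{33} = - \frac{53063}{297} \approx -178.66$)
$- W = \left(-1\right) \left(- \frac{53063}{297}\right) = \frac{53063}{297}$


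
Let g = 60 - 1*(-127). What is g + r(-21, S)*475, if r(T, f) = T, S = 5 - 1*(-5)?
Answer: -9788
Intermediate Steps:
S = 10 (S = 5 + 5 = 10)
g = 187 (g = 60 + 127 = 187)
g + r(-21, S)*475 = 187 - 21*475 = 187 - 9975 = -9788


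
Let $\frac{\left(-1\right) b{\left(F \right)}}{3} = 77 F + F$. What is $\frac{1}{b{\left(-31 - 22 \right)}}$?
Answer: $\frac{1}{12402} \approx 8.0632 \cdot 10^{-5}$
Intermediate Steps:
$b{\left(F \right)} = - 234 F$ ($b{\left(F \right)} = - 3 \left(77 F + F\right) = - 3 \cdot 78 F = - 234 F$)
$\frac{1}{b{\left(-31 - 22 \right)}} = \frac{1}{\left(-234\right) \left(-31 - 22\right)} = \frac{1}{\left(-234\right) \left(-53\right)} = \frac{1}{12402}$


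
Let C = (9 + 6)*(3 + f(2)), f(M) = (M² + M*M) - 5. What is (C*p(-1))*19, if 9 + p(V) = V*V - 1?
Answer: -15390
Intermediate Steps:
f(M) = -5 + 2*M² (f(M) = (M² + M²) - 5 = 2*M² - 5 = -5 + 2*M²)
p(V) = -10 + V² (p(V) = -9 + (V*V - 1) = -9 + (V² - 1) = -9 + (-1 + V²) = -10 + V²)
C = 90 (C = (9 + 6)*(3 + (-5 + 2*2²)) = 15*(3 + (-5 + 2*4)) = 15*(3 + (-5 + 8)) = 15*(3 + 3) = 15*6 = 90)
(C*p(-1))*19 = (90*(-10 + (-1)²))*19 = (90*(-10 + 1))*19 = (90*(-9))*19 = -810*19 = -15390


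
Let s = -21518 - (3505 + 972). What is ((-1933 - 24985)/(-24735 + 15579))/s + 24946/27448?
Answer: 742083012857/816613064820 ≈ 0.90873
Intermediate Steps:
s = -25995 (s = -21518 - 1*4477 = -21518 - 4477 = -25995)
((-1933 - 24985)/(-24735 + 15579))/s + 24946/27448 = ((-1933 - 24985)/(-24735 + 15579))/(-25995) + 24946/27448 = -26918/(-9156)*(-1/25995) + 24946*(1/27448) = -26918*(-1/9156)*(-1/25995) + 12473/13724 = (13459/4578)*(-1/25995) + 12473/13724 = -13459/119005110 + 12473/13724 = 742083012857/816613064820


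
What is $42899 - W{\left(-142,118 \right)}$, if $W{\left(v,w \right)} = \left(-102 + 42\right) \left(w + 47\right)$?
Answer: $52799$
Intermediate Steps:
$W{\left(v,w \right)} = -2820 - 60 w$ ($W{\left(v,w \right)} = - 60 \left(47 + w\right) = -2820 - 60 w$)
$42899 - W{\left(-142,118 \right)} = 42899 - \left(-2820 - 7080\right) = 42899 - -9900 = 42899 + 9900 = 52799$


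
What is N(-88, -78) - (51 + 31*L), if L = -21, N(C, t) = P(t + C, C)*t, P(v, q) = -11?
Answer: 1458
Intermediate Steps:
N(C, t) = -11*t
N(-88, -78) - (51 + 31*L) = -11*(-78) - (51 + 31*(-21)) = 858 - (51 - 651) = 858 - 1*(-600) = 858 + 600 = 1458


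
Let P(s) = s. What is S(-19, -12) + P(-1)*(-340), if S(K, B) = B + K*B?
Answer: 556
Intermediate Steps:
S(K, B) = B + B*K
S(-19, -12) + P(-1)*(-340) = -12*(1 - 19) - 1*(-340) = -12*(-18) + 340 = 216 + 340 = 556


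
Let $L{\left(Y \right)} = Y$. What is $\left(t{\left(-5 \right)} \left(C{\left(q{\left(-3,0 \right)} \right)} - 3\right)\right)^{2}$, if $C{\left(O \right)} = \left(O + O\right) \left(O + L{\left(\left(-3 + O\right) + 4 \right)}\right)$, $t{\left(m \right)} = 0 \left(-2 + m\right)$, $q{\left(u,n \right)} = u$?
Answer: $0$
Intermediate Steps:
$t{\left(m \right)} = 0$
$C{\left(O \right)} = 2 O \left(1 + 2 O\right)$ ($C{\left(O \right)} = \left(O + O\right) \left(O + \left(\left(-3 + O\right) + 4\right)\right) = 2 O \left(O + \left(1 + O\right)\right) = 2 O \left(1 + 2 O\right)$)
$\left(t{\left(-5 \right)} \left(C{\left(q{\left(-3,0 \right)} \right)} - 3\right)\right)^{2} = \left(0 \left(2 \left(-3\right) \left(1 + 2 \left(-3\right)\right) - 3\right)\right)^{2} = \left(0 \left(2 \left(-3\right) \left(1 - 6\right) - 3\right)\right)^{2} = \left(0 \left(2 \left(-3\right) \left(-5\right) - 3\right)\right)^{2} = \left(0 \left(30 - 3\right)\right)^{2} = \left(0 \cdot 27\right)^{2} = 0^{2} = 0$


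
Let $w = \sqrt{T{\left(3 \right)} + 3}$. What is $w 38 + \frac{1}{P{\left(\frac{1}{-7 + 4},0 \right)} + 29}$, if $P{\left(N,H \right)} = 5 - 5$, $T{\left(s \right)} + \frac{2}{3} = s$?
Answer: $\frac{1}{29} + \frac{152 \sqrt{3}}{3} \approx 87.792$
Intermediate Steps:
$T{\left(s \right)} = - \frac{2}{3} + s$
$P{\left(N,H \right)} = 0$ ($P{\left(N,H \right)} = 5 - 5 = 0$)
$w = \frac{4 \sqrt{3}}{3}$ ($w = \sqrt{\left(- \frac{2}{3} + 3\right) + 3} = \sqrt{\frac{7}{3} + 3} = \sqrt{\frac{16}{3}} = \frac{4 \sqrt{3}}{3} \approx 2.3094$)
$w 38 + \frac{1}{P{\left(\frac{1}{-7 + 4},0 \right)} + 29} = \frac{4 \sqrt{3}}{3} \cdot 38 + \frac{1}{0 + 29} = \frac{152 \sqrt{3}}{3} + \frac{1}{29} = \frac{1}{29} + \frac{152 \sqrt{3}}{3}$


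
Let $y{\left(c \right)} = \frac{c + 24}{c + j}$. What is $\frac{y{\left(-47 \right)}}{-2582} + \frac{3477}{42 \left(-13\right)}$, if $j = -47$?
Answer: $- \frac{140651379}{22086428} \approx -6.3682$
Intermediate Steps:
$y{\left(c \right)} = \frac{24 + c}{-47 + c}$ ($y{\left(c \right)} = \frac{c + 24}{c - 47} = \frac{24 + c}{-47 + c}$)
$\frac{y{\left(-47 \right)}}{-2582} + \frac{3477}{42 \left(-13\right)} = \frac{\frac{1}{-47 - 47} \left(24 - 47\right)}{-2582} + \frac{3477}{42 \left(-13\right)} = \frac{1}{-94} \left(-23\right) \left(- \frac{1}{2582}\right) + \frac{3477}{-546} = \left(- \frac{1}{94}\right) \left(-23\right) \left(- \frac{1}{2582}\right) + 3477 \left(- \frac{1}{546}\right) = \frac{23}{94} \left(- \frac{1}{2582}\right) - \frac{1159}{182} = - \frac{23}{242708} - \frac{1159}{182} = - \frac{140651379}{22086428}$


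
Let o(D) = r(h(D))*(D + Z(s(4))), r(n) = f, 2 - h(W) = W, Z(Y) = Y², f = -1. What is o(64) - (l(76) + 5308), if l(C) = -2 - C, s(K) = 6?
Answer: -5330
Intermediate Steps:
h(W) = 2 - W
r(n) = -1
o(D) = -36 - D (o(D) = -(D + 6²) = -(D + 36) = -(36 + D) = -36 - D)
o(64) - (l(76) + 5308) = (-36 - 1*64) - ((-2 - 1*76) + 5308) = (-36 - 64) - ((-2 - 76) + 5308) = -100 - (-78 + 5308) = -100 - 1*5230 = -100 - 5230 = -5330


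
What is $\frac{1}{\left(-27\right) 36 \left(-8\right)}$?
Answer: $\frac{1}{7776} \approx 0.0001286$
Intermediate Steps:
$\frac{1}{\left(-27\right) 36 \left(-8\right)} = \frac{1}{\left(-972\right) \left(-8\right)} = \frac{1}{7776}$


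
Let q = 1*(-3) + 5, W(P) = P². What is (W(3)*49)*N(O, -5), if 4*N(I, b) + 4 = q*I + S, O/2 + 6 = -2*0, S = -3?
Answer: -13671/4 ≈ -3417.8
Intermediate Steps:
q = 2 (q = -3 + 5 = 2)
O = -12 (O = -12 + 2*(-2*0) = -12 + 2*0 = -12 + 0 = -12)
N(I, b) = -7/4 + I/2 (N(I, b) = -1 + (2*I - 3)/4 = -1 + (-3 + 2*I)/4 = -1 + (-¾ + I/2) = -7/4 + I/2)
(W(3)*49)*N(O, -5) = (3²*49)*(-7/4 + (½)*(-12)) = (9*49)*(-7/4 - 6) = 441*(-31/4) = -13671/4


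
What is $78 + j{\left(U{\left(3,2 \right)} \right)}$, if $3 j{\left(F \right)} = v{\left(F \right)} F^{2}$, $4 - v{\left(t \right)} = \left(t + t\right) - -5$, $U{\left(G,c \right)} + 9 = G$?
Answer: $210$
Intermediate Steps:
$U{\left(G,c \right)} = -9 + G$
$v{\left(t \right)} = -1 - 2 t$ ($v{\left(t \right)} = 4 - \left(\left(t + t\right) - -5\right) = 4 - \left(2 t + 5\right) = 4 - \left(5 + 2 t\right) = -1 - 2 t$)
$j{\left(F \right)} = \frac{F^{2} \left(-1 - 2 F\right)}{3}$ ($j{\left(F \right)} = \frac{\left(-1 - 2 F\right) F^{2}}{3} = \frac{F^{2} \left(-1 - 2 F\right)}{3}$)
$78 + j{\left(U{\left(3,2 \right)} \right)} = 78 + \frac{\left(-9 + 3\right)^{2} \left(-1 - 2 \left(-9 + 3\right)\right)}{3} = 78 + \frac{\left(-6\right)^{2} \left(-1 - -12\right)}{3} = 78 + \frac{1}{3} \cdot 36 \left(-1 + 12\right) = 78 + \frac{1}{3} \cdot 36 \cdot 11 = 78 + 132 = 210$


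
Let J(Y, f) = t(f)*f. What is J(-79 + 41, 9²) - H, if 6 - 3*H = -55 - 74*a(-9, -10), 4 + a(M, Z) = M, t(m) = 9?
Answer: 3088/3 ≈ 1029.3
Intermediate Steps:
a(M, Z) = -4 + M
J(Y, f) = 9*f
H = -901/3 (H = 2 - (-55 - 74*(-4 - 9))/3 = 2 - (-55 - 74*(-13))/3 = 2 - (-55 + 962)/3 = 2 - ⅓*907 = 2 - 907/3 = -901/3 ≈ -300.33)
J(-79 + 41, 9²) - H = 9*9² - 1*(-901/3) = 9*81 + 901/3 = 729 + 901/3 = 3088/3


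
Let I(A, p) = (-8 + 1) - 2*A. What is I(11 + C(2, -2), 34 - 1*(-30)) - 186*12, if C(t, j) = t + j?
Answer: -2261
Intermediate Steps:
C(t, j) = j + t
I(A, p) = -7 - 2*A
I(11 + C(2, -2), 34 - 1*(-30)) - 186*12 = (-7 - 2*(11 + (-2 + 2))) - 186*12 = (-7 - 2*(11 + 0)) - 1*2232 = (-7 - 2*11) - 2232 = (-7 - 22) - 2232 = -29 - 2232 = -2261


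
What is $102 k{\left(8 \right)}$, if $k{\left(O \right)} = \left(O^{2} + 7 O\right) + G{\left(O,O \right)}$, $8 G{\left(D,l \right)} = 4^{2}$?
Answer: $12444$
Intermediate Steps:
$G{\left(D,l \right)} = 2$ ($G{\left(D,l \right)} = \frac{4^{2}}{8} = \frac{1}{8} \cdot 16 = 2$)
$k{\left(O \right)} = 2 + O^{2} + 7 O$ ($k{\left(O \right)} = \left(O^{2} + 7 O\right) + 2 = 2 + O^{2} + 7 O$)
$102 k{\left(8 \right)} = 102 \left(2 + 8^{2} + 7 \cdot 8\right) = 102 \left(2 + 64 + 56\right) = 102 \cdot 122 = 12444$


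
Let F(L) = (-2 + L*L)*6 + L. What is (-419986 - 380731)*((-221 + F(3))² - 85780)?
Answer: 43882494468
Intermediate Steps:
F(L) = -12 + L + 6*L² (F(L) = (-2 + L²)*6 + L = (-12 + 6*L²) + L = -12 + L + 6*L²)
(-419986 - 380731)*((-221 + F(3))² - 85780) = (-419986 - 380731)*((-221 + (-12 + 3 + 6*3²))² - 85780) = -800717*((-221 + (-12 + 3 + 6*9))² - 85780) = -800717*((-221 + (-12 + 3 + 54))² - 85780) = -800717*((-221 + 45)² - 85780) = -800717*((-176)² - 85780) = -800717*(30976 - 85780) = -800717*(-54804) = 43882494468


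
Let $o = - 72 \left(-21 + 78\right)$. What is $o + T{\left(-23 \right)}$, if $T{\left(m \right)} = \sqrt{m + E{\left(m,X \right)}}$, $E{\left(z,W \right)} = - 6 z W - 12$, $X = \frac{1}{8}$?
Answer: $-4104 + \frac{i \sqrt{71}}{2} \approx -4104.0 + 4.2131 i$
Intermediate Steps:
$X = \frac{1}{8} \approx 0.125$
$E{\left(z,W \right)} = -12 - 6 W z$ ($E{\left(z,W \right)} = - 6 W z - 12 = -12 - 6 W z$)
$T{\left(m \right)} = \sqrt{-12 + \frac{m}{4}}$ ($T{\left(m \right)} = \sqrt{m - \left(12 + \frac{3 m}{4}\right)} = \sqrt{-12 + \frac{m}{4}}$)
$o = -4104$ ($o = \left(-72\right) 57 = -4104$)
$o + T{\left(-23 \right)} = -4104 + \frac{\sqrt{-48 - 23}}{2} = -4104 + \frac{\sqrt{-71}}{2} = -4104 + \frac{i \sqrt{71}}{2}$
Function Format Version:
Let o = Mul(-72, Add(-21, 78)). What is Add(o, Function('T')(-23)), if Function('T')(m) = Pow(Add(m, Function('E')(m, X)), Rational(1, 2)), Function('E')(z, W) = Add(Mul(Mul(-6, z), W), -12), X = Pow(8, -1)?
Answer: Add(-4104, Mul(Rational(1, 2), I, Pow(71, Rational(1, 2)))) ≈ Add(-4104.0, Mul(4.2131, I))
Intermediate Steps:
X = Rational(1, 8) ≈ 0.12500
Function('E')(z, W) = Add(-12, Mul(-6, W, z)) (Function('E')(z, W) = Add(Mul(-6, W, z), -12) = Add(-12, Mul(-6, W, z)))
Function('T')(m) = Pow(Add(-12, Mul(Rational(1, 4), m)), Rational(1, 2)) (Function('T')(m) = Pow(Add(m, Add(-12, Mul(-6, Rational(1, 8), m))), Rational(1, 2)) = Pow(Add(m, Add(-12, Mul(Rational(-3, 4), m))), Rational(1, 2)) = Pow(Add(-12, Mul(Rational(1, 4), m)), Rational(1, 2)))
o = -4104 (o = Mul(-72, 57) = -4104)
Add(o, Function('T')(-23)) = Add(-4104, Mul(Rational(1, 2), Pow(Add(-48, -23), Rational(1, 2)))) = Add(-4104, Mul(Rational(1, 2), Pow(-71, Rational(1, 2)))) = Add(-4104, Mul(Rational(1, 2), Mul(I, Pow(71, Rational(1, 2))))) = Add(-4104, Mul(Rational(1, 2), I, Pow(71, Rational(1, 2))))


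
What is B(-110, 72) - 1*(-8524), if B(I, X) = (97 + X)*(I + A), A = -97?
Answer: -26459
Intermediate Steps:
B(I, X) = (-97 + I)*(97 + X) (B(I, X) = (97 + X)*(I - 97) = (97 + X)*(-97 + I) = (-97 + I)*(97 + X))
B(-110, 72) - 1*(-8524) = (-9409 - 97*72 + 97*(-110) - 110*72) - 1*(-8524) = (-9409 - 6984 - 10670 - 7920) + 8524 = -34983 + 8524 = -26459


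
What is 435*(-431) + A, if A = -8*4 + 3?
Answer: -187514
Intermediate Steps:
A = -29 (A = -32 + 3 = -29)
435*(-431) + A = 435*(-431) - 29 = -187485 - 29 = -187514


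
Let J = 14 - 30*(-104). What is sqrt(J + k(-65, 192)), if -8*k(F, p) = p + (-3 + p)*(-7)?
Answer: sqrt(52406)/4 ≈ 57.231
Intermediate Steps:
J = 3134 (J = 14 + 3120 = 3134)
k(F, p) = -21/8 + 3*p/4 (k(F, p) = -(p + (-3 + p)*(-7))/8 = -(p + (21 - 7*p))/8 = -(21 - 6*p)/8 = -21/8 + 3*p/4)
sqrt(J + k(-65, 192)) = sqrt(3134 + (-21/8 + (3/4)*192)) = sqrt(3134 + (-21/8 + 144)) = sqrt(3134 + 1131/8) = sqrt(26203/8) = sqrt(52406)/4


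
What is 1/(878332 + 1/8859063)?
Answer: 8859063/7781198522917 ≈ 1.1385e-6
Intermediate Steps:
1/(878332 + 1/8859063) = 1/(7781198522917/8859063) = 8859063/7781198522917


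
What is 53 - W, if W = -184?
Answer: 237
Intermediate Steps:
53 - W = 53 - 1*(-184) = 53 + 184 = 237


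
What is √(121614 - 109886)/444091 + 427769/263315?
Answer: 427769/263315 + 4*√733/444091 ≈ 1.6248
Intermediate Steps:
√(121614 - 109886)/444091 + 427769/263315 = √11728*(1/444091) + 427769*(1/263315) = (4*√733)*(1/444091) + 427769/263315 = 4*√733/444091 + 427769/263315 = 427769/263315 + 4*√733/444091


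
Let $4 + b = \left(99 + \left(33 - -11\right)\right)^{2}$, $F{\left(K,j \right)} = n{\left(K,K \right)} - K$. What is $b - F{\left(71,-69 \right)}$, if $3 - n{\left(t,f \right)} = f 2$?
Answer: $20655$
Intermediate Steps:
$n{\left(t,f \right)} = 3 - 2 f$ ($n{\left(t,f \right)} = 3 - f 2 = 3 - 2 f$)
$F{\left(K,j \right)} = 3 - 3 K$ ($F{\left(K,j \right)} = \left(3 - 2 K\right) - K = 3 - 3 K$)
$b = 20445$ ($b = -4 + \left(99 + \left(33 - -11\right)\right)^{2} = -4 + \left(99 + \left(33 + 11\right)\right)^{2} = -4 + \left(99 + 44\right)^{2} = -4 + 143^{2} = -4 + 20449 = 20445$)
$b - F{\left(71,-69 \right)} = 20445 - \left(3 - 213\right) = 20445 - -210 = 20445 + 210 = 20655$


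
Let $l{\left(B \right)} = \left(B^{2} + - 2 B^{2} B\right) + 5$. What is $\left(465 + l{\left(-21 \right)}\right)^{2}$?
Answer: $377641489$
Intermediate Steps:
$l{\left(B \right)} = 5 + B^{2} - 2 B^{3}$ ($l{\left(B \right)} = \left(B^{2} - 2 B^{3}\right) + 5 = 5 + B^{2} - 2 B^{3}$)
$\left(465 + l{\left(-21 \right)}\right)^{2} = \left(465 + \left(5 + \left(-21\right)^{2} - 2 \left(-21\right)^{3}\right)\right)^{2} = \left(465 + \left(5 + 441 - -18522\right)\right)^{2} = \left(465 + \left(5 + 441 + 18522\right)\right)^{2} = \left(465 + 18968\right)^{2} = 19433^{2} = 377641489$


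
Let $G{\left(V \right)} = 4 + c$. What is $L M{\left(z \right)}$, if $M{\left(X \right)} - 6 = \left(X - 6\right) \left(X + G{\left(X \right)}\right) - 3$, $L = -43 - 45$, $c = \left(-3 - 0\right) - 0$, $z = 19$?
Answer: $-23144$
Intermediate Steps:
$c = -3$ ($c = \left(-3 + 0\right) + 0 = -3 + 0 = -3$)
$G{\left(V \right)} = 1$ ($G{\left(V \right)} = 4 - 3 = 1$)
$L = -88$
$M{\left(X \right)} = 3 + \left(1 + X\right) \left(-6 + X\right)$ ($M{\left(X \right)} = 6 + \left(\left(X - 6\right) \left(X + 1\right) - 3\right) = 6 + \left(\left(-6 + X\right) \left(1 + X\right) - 3\right) = 6 + \left(\left(1 + X\right) \left(-6 + X\right) - 3\right) = 6 + \left(-3 + \left(1 + X\right) \left(-6 + X\right)\right) = 3 + \left(1 + X\right) \left(-6 + X\right)$)
$L M{\left(z \right)} = - 88 \left(-3 + 19^{2} - 95\right) = - 88 \left(-3 + 361 - 95\right) = \left(-88\right) 263 = -23144$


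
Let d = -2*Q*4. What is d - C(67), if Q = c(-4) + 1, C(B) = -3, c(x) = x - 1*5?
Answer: 67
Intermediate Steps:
c(x) = -5 + x (c(x) = x - 5 = -5 + x)
Q = -8 (Q = (-5 - 4) + 1 = -9 + 1 = -8)
d = 64 (d = -2*(-8)*4 = 16*4 = 64)
d - C(67) = 64 - 1*(-3) = 64 + 3 = 67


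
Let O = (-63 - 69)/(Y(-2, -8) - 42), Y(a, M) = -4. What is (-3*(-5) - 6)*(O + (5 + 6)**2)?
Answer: 25641/23 ≈ 1114.8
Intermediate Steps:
O = 66/23 (O = (-63 - 69)/(-4 - 42) = -132/(-46) = -132*(-1/46) = 66/23 ≈ 2.8696)
(-3*(-5) - 6)*(O + (5 + 6)**2) = (-3*(-5) - 6)*(66/23 + (5 + 6)**2) = (15 - 6)*(66/23 + 11**2) = 9*(66/23 + 121) = 9*(2849/23) = 25641/23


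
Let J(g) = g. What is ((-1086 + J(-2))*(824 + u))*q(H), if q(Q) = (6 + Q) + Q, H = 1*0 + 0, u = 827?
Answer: -10777728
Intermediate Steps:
H = 0 (H = 0 + 0 = 0)
q(Q) = 6 + 2*Q
((-1086 + J(-2))*(824 + u))*q(H) = ((-1086 - 2)*(824 + 827))*(6 + 2*0) = (-1088*1651)*(6 + 0) = -1796288*6 = -10777728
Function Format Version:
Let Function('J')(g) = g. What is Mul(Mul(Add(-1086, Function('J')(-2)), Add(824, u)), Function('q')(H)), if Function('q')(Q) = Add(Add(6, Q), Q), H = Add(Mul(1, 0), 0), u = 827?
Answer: -10777728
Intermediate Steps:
H = 0 (H = Add(0, 0) = 0)
Function('q')(Q) = Add(6, Mul(2, Q))
Mul(Mul(Add(-1086, Function('J')(-2)), Add(824, u)), Function('q')(H)) = Mul(Mul(Add(-1086, -2), Add(824, 827)), Add(6, Mul(2, 0))) = Mul(Mul(-1088, 1651), Add(6, 0)) = Mul(-1796288, 6) = -10777728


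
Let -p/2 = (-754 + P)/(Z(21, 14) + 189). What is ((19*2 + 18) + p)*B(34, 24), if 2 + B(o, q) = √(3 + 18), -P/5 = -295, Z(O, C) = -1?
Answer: -4543/47 + 4543*√21/94 ≈ 124.82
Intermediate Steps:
P = 1475 (P = -5*(-295) = 1475)
B(o, q) = -2 + √21 (B(o, q) = -2 + √(3 + 18) = -2 + √21)
p = -721/94 (p = -2*(-754 + 1475)/(-1 + 189) = -1442/188 = -2*721/188 = -721/94 ≈ -7.6702)
((19*2 + 18) + p)*B(34, 24) = ((19*2 + 18) - 721/94)*(-2 + √21) = ((38 + 18) - 721/94)*(-2 + √21) = (56 - 721/94)*(-2 + √21) = 4543*(-2 + √21)/94 = -4543/47 + 4543*√21/94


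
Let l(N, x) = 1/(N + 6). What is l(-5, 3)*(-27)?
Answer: -27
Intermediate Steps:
l(N, x) = 1/(6 + N)
l(-5, 3)*(-27) = -27/(6 - 5) = -27/1 = 1*(-27) = -27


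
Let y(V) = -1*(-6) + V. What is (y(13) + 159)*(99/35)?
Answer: 17622/35 ≈ 503.49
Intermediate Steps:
y(V) = 6 + V
(y(13) + 159)*(99/35) = ((6 + 13) + 159)*(99/35) = (19 + 159)*(99*(1/35)) = 178*(99/35) = 17622/35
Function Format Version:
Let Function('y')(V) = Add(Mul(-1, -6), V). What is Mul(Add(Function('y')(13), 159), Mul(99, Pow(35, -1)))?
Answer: Rational(17622, 35) ≈ 503.49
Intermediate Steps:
Function('y')(V) = Add(6, V)
Mul(Add(Function('y')(13), 159), Mul(99, Pow(35, -1))) = Mul(Add(Add(6, 13), 159), Mul(99, Pow(35, -1))) = Mul(Add(19, 159), Mul(99, Rational(1, 35))) = Mul(178, Rational(99, 35)) = Rational(17622, 35)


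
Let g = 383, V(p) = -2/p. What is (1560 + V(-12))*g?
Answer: 3585263/6 ≈ 5.9754e+5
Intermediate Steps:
(1560 + V(-12))*g = (1560 - 2/(-12))*383 = (1560 - 2*(-1/12))*383 = (1560 + ⅙)*383 = (9361/6)*383 = 3585263/6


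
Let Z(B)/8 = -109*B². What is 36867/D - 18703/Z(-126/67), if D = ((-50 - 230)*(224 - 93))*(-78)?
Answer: 716419380139/117880570080 ≈ 6.0775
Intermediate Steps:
D = 2861040 (D = -280*131*(-78) = -36680*(-78) = 2861040)
Z(B) = -872*B² (Z(B) = 8*(-109*B²) = -872*B²)
36867/D - 18703/Z(-126/67) = 36867/2861040 - 18703/((-872*(-126/67)²)) = 36867*(1/2861040) - 18703/((-872*(-126*1/67)²)) = 12289/953680 - 18703/((-872*(-126/67)²)) = 12289/953680 - 18703/((-872*15876/4489)) = 12289/953680 - 18703/(-13843872/4489) = 12289/953680 - 18703*(-4489/13843872) = 12289/953680 + 83957767/13843872 = 716419380139/117880570080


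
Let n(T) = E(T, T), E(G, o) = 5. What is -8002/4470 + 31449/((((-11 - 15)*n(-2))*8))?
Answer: -14889911/464880 ≈ -32.030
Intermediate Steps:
n(T) = 5
-8002/4470 + 31449/((((-11 - 15)*n(-2))*8)) = -8002/4470 + 31449/((((-11 - 15)*5)*8)) = -8002*1/4470 + 31449/((-26*5*8)) = -4001/2235 + 31449/((-130*8)) = -4001/2235 + 31449/(-1040) = -4001/2235 + 31449*(-1/1040) = -4001/2235 - 31449/1040 = -14889911/464880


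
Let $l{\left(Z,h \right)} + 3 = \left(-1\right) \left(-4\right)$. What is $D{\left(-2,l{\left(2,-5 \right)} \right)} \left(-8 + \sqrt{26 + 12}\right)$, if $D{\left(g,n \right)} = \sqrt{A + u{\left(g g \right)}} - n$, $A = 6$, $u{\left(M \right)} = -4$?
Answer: $\left(1 - \sqrt{2}\right) \left(8 - \sqrt{38}\right) \approx -0.76032$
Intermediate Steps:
$l{\left(Z,h \right)} = 1$ ($l{\left(Z,h \right)} = -3 - -4 = -3 + 4 = 1$)
$D{\left(g,n \right)} = \sqrt{2} - n$ ($D{\left(g,n \right)} = \sqrt{6 - 4} - n = \sqrt{2} - n$)
$D{\left(-2,l{\left(2,-5 \right)} \right)} \left(-8 + \sqrt{26 + 12}\right) = \left(\sqrt{2} - 1\right) \left(-8 + \sqrt{26 + 12}\right) = \left(\sqrt{2} - 1\right) \left(-8 + \sqrt{38}\right) = \left(-1 + \sqrt{2}\right) \left(-8 + \sqrt{38}\right)$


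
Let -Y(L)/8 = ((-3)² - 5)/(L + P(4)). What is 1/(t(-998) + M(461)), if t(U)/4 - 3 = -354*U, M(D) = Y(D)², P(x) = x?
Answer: 216225/305564846524 ≈ 7.0762e-7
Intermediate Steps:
Y(L) = -32/(4 + L) (Y(L) = -8*((-3)² - 5)/(L + 4) = -8*(9 - 5)/(4 + L) = -32/(4 + L))
M(D) = 1024/(4 + D)² (M(D) = (-32/(4 + D))² = 1024/(4 + D)²)
t(U) = 12 - 1416*U (t(U) = 12 + 4*(-354*U) = 12 - 1416*U)
1/(t(-998) + M(461)) = 1/((12 - 1416*(-998)) + 1024/(4 + 461)²) = 1/((12 + 1413168) + 1024/465²) = 1/(1413180 + 1024*(1/216225)) = 1/(1413180 + 1024/216225) = 1/(305564846524/216225) = 216225/305564846524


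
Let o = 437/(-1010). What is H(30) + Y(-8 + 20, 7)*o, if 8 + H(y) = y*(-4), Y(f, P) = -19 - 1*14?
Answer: -114859/1010 ≈ -113.72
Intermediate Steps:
Y(f, P) = -33 (Y(f, P) = -19 - 14 = -33)
H(y) = -8 - 4*y (H(y) = -8 + y*(-4) = -8 - 4*y)
o = -437/1010 (o = 437*(-1/1010) = -437/1010 ≈ -0.43267)
H(30) + Y(-8 + 20, 7)*o = (-8 - 4*30) - 33*(-437/1010) = (-8 - 120) + 14421/1010 = -128 + 14421/1010 = -114859/1010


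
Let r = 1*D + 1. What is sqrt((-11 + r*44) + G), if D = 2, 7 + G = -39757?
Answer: I*sqrt(39643) ≈ 199.11*I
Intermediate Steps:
G = -39764 (G = -7 - 39757 = -39764)
r = 3 (r = 1*2 + 1 = 2 + 1 = 3)
sqrt((-11 + r*44) + G) = sqrt((-11 + 3*44) - 39764) = sqrt((-11 + 132) - 39764) = sqrt(121 - 39764) = sqrt(-39643) = I*sqrt(39643)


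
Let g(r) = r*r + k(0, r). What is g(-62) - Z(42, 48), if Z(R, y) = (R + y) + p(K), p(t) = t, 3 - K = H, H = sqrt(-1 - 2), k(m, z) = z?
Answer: 3689 + I*sqrt(3) ≈ 3689.0 + 1.732*I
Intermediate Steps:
H = I*sqrt(3) (H = sqrt(-3) = I*sqrt(3) ≈ 1.732*I)
K = 3 - I*sqrt(3) ≈ 3.0 - 1.732*I
g(r) = r + r**2 (g(r) = r*r + r = r**2 + r = r + r**2)
Z(R, y) = 3 + R + y - I*sqrt(3) (Z(R, y) = (R + y) + (3 - I*sqrt(3)) = 3 + R + y - I*sqrt(3))
g(-62) - Z(42, 48) = -62*(1 - 62) - (3 + 42 + 48 - I*sqrt(3)) = -62*(-61) - (93 - I*sqrt(3)) = 3782 + (-93 + I*sqrt(3)) = 3689 + I*sqrt(3)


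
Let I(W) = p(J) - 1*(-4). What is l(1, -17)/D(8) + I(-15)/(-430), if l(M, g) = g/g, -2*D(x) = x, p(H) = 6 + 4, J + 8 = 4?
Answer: -243/860 ≈ -0.28256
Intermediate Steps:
J = -4 (J = -8 + 4 = -4)
p(H) = 10
D(x) = -x/2
I(W) = 14 (I(W) = 10 - 1*(-4) = 10 + 4 = 14)
l(M, g) = 1
l(1, -17)/D(8) + I(-15)/(-430) = 1/(-½*8) + 14/(-430) = 1/(-4) + 14*(-1/430) = 1*(-¼) - 7/215 = -¼ - 7/215 = -243/860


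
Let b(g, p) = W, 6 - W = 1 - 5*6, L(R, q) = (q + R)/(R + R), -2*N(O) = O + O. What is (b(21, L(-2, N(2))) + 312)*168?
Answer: 58296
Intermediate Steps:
N(O) = -O (N(O) = -(O + O)/2 = -O)
L(R, q) = (R + q)/(2*R) (L(R, q) = (R + q)/((2*R)) = (R + q)*(1/(2*R)) = (R + q)/(2*R))
W = 35 (W = 6 - (1 - 5*6) = 6 - (1 - 30) = 6 - 1*(-29) = 6 + 29 = 35)
b(g, p) = 35
(b(21, L(-2, N(2))) + 312)*168 = (35 + 312)*168 = 347*168 = 58296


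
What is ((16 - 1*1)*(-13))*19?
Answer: -3705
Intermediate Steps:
((16 - 1*1)*(-13))*19 = ((16 - 1)*(-13))*19 = (15*(-13))*19 = -195*19 = -3705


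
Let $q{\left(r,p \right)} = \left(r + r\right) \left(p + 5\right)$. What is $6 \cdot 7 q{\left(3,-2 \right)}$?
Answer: $756$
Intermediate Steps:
$q{\left(r,p \right)} = 2 r \left(5 + p\right)$
$6 \cdot 7 q{\left(3,-2 \right)} = 6 \cdot 7 \cdot 2 \cdot 3 \left(5 - 2\right) = 42 \cdot 2 \cdot 3 \cdot 3 = 42 \cdot 18 = 756$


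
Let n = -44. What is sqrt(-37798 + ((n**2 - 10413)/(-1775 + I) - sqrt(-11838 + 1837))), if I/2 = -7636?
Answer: sqrt(-10983962192363 - 290600209*I*sqrt(10001))/17047 ≈ 0.25719 - 194.42*I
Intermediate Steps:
I = -15272 (I = 2*(-7636) = -15272)
sqrt(-37798 + ((n**2 - 10413)/(-1775 + I) - sqrt(-11838 + 1837))) = sqrt(-37798 + (((-44)**2 - 10413)/(-1775 - 15272) - sqrt(-11838 + 1837))) = sqrt(-37798 + ((1936 - 10413)/(-17047) - sqrt(-10001))) = sqrt(-37798 + (-8477*(-1/17047) - I*sqrt(10001))) = sqrt(-37798 + (8477/17047 - I*sqrt(10001))) = sqrt(-644334029/17047 - I*sqrt(10001))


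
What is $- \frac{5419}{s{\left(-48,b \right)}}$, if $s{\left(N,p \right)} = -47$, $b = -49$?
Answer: $\frac{5419}{47} \approx 115.3$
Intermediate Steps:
$- \frac{5419}{s{\left(-48,b \right)}} = - \frac{5419}{-47} = \left(-5419\right) \left(- \frac{1}{47}\right) = \frac{5419}{47}$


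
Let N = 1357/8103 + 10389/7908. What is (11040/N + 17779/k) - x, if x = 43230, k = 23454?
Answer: -26546799061232701/742031577414 ≈ -35776.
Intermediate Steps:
N = 31637741/21359508 (N = 1357*(1/8103) + 10389*(1/7908) = 1357/8103 + 3463/2636 = 31637741/21359508 ≈ 1.4812)
(11040/N + 17779/k) - x = (11040/(31637741/21359508) + 17779/23454) - 1*43230 = (11040*(21359508/31637741) + 17779*(1/23454)) - 43230 = (235808968320/31637741 + 17779/23454) - 43230 = 5531226030374519/742031577414 - 43230 = -26546799061232701/742031577414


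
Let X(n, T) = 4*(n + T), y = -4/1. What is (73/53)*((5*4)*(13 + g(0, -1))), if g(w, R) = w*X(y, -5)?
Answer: 18980/53 ≈ 358.11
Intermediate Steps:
y = -4 (y = -4*1 = -4)
X(n, T) = 4*T + 4*n (X(n, T) = 4*(T + n) = 4*T + 4*n)
g(w, R) = -36*w (g(w, R) = w*(4*(-5) + 4*(-4)) = w*(-20 - 16) = w*(-36) = -36*w)
(73/53)*((5*4)*(13 + g(0, -1))) = (73/53)*((5*4)*(13 - 36*0)) = (73*(1/53))*(20*(13 + 0)) = 73*(20*13)/53 = (73/53)*260 = 18980/53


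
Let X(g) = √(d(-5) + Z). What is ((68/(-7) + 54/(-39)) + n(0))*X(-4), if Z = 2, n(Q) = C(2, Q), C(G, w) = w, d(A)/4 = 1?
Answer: -1010*√6/91 ≈ -27.187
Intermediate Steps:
d(A) = 4 (d(A) = 4*1 = 4)
n(Q) = Q
X(g) = √6 (X(g) = √(4 + 2) = √6)
((68/(-7) + 54/(-39)) + n(0))*X(-4) = ((68/(-7) + 54/(-39)) + 0)*√6 = ((68*(-⅐) + 54*(-1/39)) + 0)*√6 = ((-68/7 - 18/13) + 0)*√6 = (-1010/91 + 0)*√6 = -1010*√6/91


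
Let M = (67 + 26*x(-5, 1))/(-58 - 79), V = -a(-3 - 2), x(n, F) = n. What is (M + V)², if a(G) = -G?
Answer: 386884/18769 ≈ 20.613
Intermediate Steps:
V = -5 (V = -(-1)*(-3 - 2) = -(-1)*(-5) = -1*5 = -5)
M = 63/137 (M = (67 + 26*(-5))/(-58 - 79) = (67 - 130)/(-137) = -63*(-1/137) = 63/137 ≈ 0.45985)
(M + V)² = (63/137 - 5)² = (-622/137)² = 386884/18769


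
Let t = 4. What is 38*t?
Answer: 152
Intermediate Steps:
38*t = 38*4 = 152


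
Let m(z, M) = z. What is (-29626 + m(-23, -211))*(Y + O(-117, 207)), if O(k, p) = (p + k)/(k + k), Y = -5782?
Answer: 2228744979/13 ≈ 1.7144e+8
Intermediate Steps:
O(k, p) = (k + p)/(2*k) (O(k, p) = (k + p)/((2*k)) = (k + p)*(1/(2*k)) = (k + p)/(2*k))
(-29626 + m(-23, -211))*(Y + O(-117, 207)) = (-29626 - 23)*(-5782 + (1/2)*(-117 + 207)/(-117)) = -29649*(-5782 + (1/2)*(-1/117)*90) = -29649*(-5782 - 5/13) = -29649*(-75171/13) = 2228744979/13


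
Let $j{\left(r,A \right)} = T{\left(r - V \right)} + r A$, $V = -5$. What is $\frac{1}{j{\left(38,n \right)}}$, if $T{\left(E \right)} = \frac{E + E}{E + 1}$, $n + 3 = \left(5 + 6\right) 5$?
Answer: $\frac{22}{43515} \approx 0.00050557$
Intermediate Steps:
$n = 52$ ($n = -3 + \left(5 + 6\right) 5 = -3 + 11 \cdot 5 = -3 + 55 = 52$)
$T{\left(E \right)} = \frac{2 E}{1 + E}$
$j{\left(r,A \right)} = A r + \frac{2 \left(5 + r\right)}{6 + r}$ ($j{\left(r,A \right)} = \frac{2 \left(r - -5\right)}{1 + \left(r - -5\right)} + r A = \frac{2 \left(r + 5\right)}{1 + \left(r + 5\right)} + A r = \frac{2 \left(5 + r\right)}{1 + \left(5 + r\right)} + A r = \frac{2 \left(5 + r\right)}{6 + r} + A r = A r + \frac{2 \left(5 + r\right)}{6 + r}$)
$\frac{1}{j{\left(38,n \right)}} = \frac{1}{\frac{1}{6 + 38} \left(10 + 2 \cdot 38 + 52 \cdot 38 \left(6 + 38\right)\right)} = \frac{1}{\frac{1}{44} \left(10 + 76 + 52 \cdot 38 \cdot 44\right)} = \frac{1}{\frac{1}{44} \left(10 + 76 + 86944\right)} = \frac{1}{\frac{1}{44} \cdot 87030} = \frac{1}{\frac{43515}{22}} = \frac{22}{43515}$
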